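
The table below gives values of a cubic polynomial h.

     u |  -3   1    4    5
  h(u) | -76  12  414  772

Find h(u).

Write h(u) = au^3 + bu^2 + cu + d. Substituting each data point gives a linear system:
  -27a + 9b - 3c + d = -76
  a + b + c + d = 12
  64a + 16b + 4c + d = 414
  125a + 25b + 5c + d = 772
Solving the system yields a = 5, b = 6, c = -1, d = 2.
So h(u) = 5u^3 + 6u^2 - u + 2.
Check: h(-3) = -76. ✓

h(u) = 5u^3 + 6u^2 - u + 2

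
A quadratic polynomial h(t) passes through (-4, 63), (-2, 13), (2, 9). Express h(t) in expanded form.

Write h(t) = at^2 + bt + c. Substituting each data point gives a linear system:
  16a - 4b + c = 63
  4a - 2b + c = 13
  4a + 2b + c = 9
Solving the system yields a = 4, b = -1, c = -5.
So h(t) = 4t^2 - t - 5.
Check: h(-2) = 13. ✓

h(t) = 4t^2 - t - 5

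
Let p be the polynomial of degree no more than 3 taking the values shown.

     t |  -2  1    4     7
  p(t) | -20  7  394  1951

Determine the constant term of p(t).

-2

Write p(t) = at^3 + bt^2 + ct + d. Substituting each data point gives a linear system:
  -8a + 4b - 2c + d = -20
  a + b + c + d = 7
  64a + 16b + 4c + d = 394
  343a + 49b + 7c + d = 1951
Solving the system yields a = 5, b = 5, c = -1, d = -2.
So p(t) = 5t³ + 5t² - t - 2.
The constant term is -2.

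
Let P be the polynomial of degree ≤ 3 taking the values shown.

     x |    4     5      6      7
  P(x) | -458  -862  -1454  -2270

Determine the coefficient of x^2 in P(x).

Write P(x) = ax^3 + bx^2 + cx + d. Substituting each data point gives a linear system:
  64a + 16b + 4c + d = -458
  125a + 25b + 5c + d = -862
  216a + 36b + 6c + d = -1454
  343a + 49b + 7c + d = -2270
Solving the system yields a = -6, b = -4, c = -2, d = -2.
So P(x) = -6x³ - 4x² - 2x - 2.
The coefficient of x^2 is -4.

-4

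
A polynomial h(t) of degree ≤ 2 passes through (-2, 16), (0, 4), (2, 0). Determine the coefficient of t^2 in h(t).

1

Write h(t) = at^2 + bt + c. Substituting each data point gives a linear system:
  4a - 2b + c = 16
  c = 4
  4a + 2b + c = 0
Solving the system yields a = 1, b = -4, c = 4.
So h(t) = t² - 4t + 4.
The leading coefficient is 1.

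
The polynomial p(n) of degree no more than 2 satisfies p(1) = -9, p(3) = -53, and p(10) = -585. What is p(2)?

-25

Write p(n) = an^2 + bn + c. Substituting each data point gives a linear system:
  a + b + c = -9
  9a + 3b + c = -53
  100a + 10b + c = -585
Solving the system yields a = -6, b = 2, c = -5.
So p(n) = -6n^2 + 2n - 5.
Then p(2) = -25.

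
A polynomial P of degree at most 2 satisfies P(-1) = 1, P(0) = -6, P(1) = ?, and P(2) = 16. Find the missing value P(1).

-1

The 3 known points determine the degree-2 polynomial uniquely.
Write P(s) = as^2 + bs + c. Substituting each data point gives a linear system:
  a - b + c = 1
  c = -6
  4a + 2b + c = 16
Solving the system yields a = 6, b = -1, c = -6.
So P(s) = 6s² - s - 6.
Then P(1) = -1.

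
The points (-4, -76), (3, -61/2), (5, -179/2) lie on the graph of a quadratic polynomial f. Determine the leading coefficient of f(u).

Write f(u) = au^2 + bu + c. Substituting each data point gives a linear system:
  16a - 4b + c = -76
  9a + 3b + c = -61/2
  25a + 5b + c = -179/2
Solving the system yields a = -4, b = 5/2, c = -2.
So f(u) = -4u^2 + (5/2)u - 2.
The leading coefficient is -4.

-4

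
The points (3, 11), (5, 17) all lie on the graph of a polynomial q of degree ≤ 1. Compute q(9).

Write q(n) = an + b. Substituting each data point gives a linear system:
  3a + b = 11
  5a + b = 17
Solving the system yields a = 3, b = 2.
So q(n) = 3n + 2.
Then q(9) = 29.

29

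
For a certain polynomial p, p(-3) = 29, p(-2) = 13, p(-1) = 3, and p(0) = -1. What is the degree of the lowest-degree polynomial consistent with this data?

Forward differences of the values at u = -3, -2, -1, 0:
  p  : 29  13  3  -1
  Δ  : -16  -10  -4
  Δ^2: 6  6
  Δ^3: 0
The second differences are constant (6) and nonzero, while all higher differences vanish, so the minimal degree is 2.

2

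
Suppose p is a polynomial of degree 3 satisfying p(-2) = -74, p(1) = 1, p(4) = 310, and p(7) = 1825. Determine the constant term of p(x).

Write p(x) = ax^3 + bx^2 + cx + d. Substituting each data point gives a linear system:
  -8a + 4b - 2c + d = -74
  a + b + c + d = 1
  64a + 16b + 4c + d = 310
  343a + 49b + 7c + d = 1825
Solving the system yields a = 6, b = -5, c = 2, d = -2.
So p(x) = 6x^3 - 5x^2 + 2x - 2.
The constant term is -2.

-2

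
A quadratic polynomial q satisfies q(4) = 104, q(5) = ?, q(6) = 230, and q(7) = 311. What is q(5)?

161

On equispaced nodes a degree-2 polynomial has vanishing third forward difference, so
  - q(4) + 3·q(5) - 3·q(6) + q(7) = 0.
Substituting the known values and solving for q(5):
  3·q(5) = 483
  q(5) = 161.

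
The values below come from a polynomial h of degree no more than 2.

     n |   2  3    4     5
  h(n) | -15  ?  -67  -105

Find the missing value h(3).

-37

The 3 known points determine the degree-2 polynomial uniquely.
Write h(n) = an^2 + bn + c. Substituting each data point gives a linear system:
  4a + 2b + c = -15
  16a + 4b + c = -67
  25a + 5b + c = -105
Solving the system yields a = -4, b = -2, c = 5.
So h(n) = -4n^2 - 2n + 5.
Then h(3) = -37.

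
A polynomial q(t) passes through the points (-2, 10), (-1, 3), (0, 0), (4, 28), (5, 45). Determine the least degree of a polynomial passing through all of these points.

Divided differences on the nodes -2, -1, 0, 4, 5:
  order 0: 10  3  0  28  45
  order 1: -7  -3  7  17
  order 2: 2  2  2
  order 3: 0  0
  order 4: 0
The order-2 divided differences are all 2 (nonzero) and every higher order vanishes, so the data lies on a polynomial of degree exactly 2.

2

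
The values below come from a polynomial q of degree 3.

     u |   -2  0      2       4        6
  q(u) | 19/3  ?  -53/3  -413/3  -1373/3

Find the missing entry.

-5/3

The 4 known points determine the degree-3 polynomial uniquely.
Write q(u) = au^3 + bu^2 + cu + d. Substituting each data point gives a linear system:
  -8a + 4b - 2c + d = 19/3
  8a + 4b + 2c + d = -53/3
  64a + 16b + 4c + d = -413/3
  216a + 36b + 6c + d = -1373/3
Solving the system yields a = -2, b = -1, c = 2, d = -5/3.
So q(u) = -2u³ - u² + 2u - 5/3.
Then q(0) = -5/3.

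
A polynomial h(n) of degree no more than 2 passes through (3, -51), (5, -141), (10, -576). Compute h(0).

Using the Lagrange interpolation formula with nodes 3, 5, 10:
  L_0(n) = (n - 5)(n - 10) / 14
  L_1(n) = (n - 3)(n - 10) / -10
  L_2(n) = (n - 3)(n - 5) / 35
Then h(n) = -51·L_0(n) - 141·L_1(n) - 576·L_2(n).
Expanding and collecting terms gives h(n) = -6n^2 + 3n - 6.
Evaluating at n = 0: h(0) = -6.

-6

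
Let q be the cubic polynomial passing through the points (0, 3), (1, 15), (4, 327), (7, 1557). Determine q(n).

q(n) = 4n^3 + 3n^2 + 5n + 3

Write q(n) = an^3 + bn^2 + cn + d. Substituting each data point gives a linear system:
  d = 3
  a + b + c + d = 15
  64a + 16b + 4c + d = 327
  343a + 49b + 7c + d = 1557
Solving the system yields a = 4, b = 3, c = 5, d = 3.
So q(n) = 4n^3 + 3n^2 + 5n + 3.
Check: q(0) = 3. ✓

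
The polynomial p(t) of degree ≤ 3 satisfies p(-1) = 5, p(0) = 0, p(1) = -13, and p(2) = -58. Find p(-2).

26

Forward differences of the values at t = -1, 0, 1, 2:
  p  : 5  0  -13  -58
  Δ  : -5  -13  -45
  Δ^2: -8  -32
  Δ^3: -24
The third differences are constant, confirming degree 3.
Interpolating (Newton forward form) and evaluating at t = -2 gives p(-2) = 26.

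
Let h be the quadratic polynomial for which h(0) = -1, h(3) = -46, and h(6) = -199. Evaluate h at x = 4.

-85

Using the Lagrange interpolation formula with nodes 0, 3, 6:
  L_0(x) = (x - 3)(x - 6) / 18
  L_1(x) = x(x - 6) / -9
  L_2(x) = x(x - 3) / 18
Then h(x) = -1·L_0(x) - 46·L_1(x) - 199·L_2(x).
Expanding and collecting terms gives h(x) = -6x² + 3x - 1.
Evaluating at x = 4: h(4) = -85.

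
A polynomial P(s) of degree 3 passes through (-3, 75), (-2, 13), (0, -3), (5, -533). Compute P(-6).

Write P(s) = as^3 + bs^2 + cs + d. Substituting each data point gives a linear system:
  -27a + 9b - 3c + d = 75
  -8a + 4b - 2c + d = 13
  d = -3
  125a + 25b + 5c + d = -533
Solving the system yields a = -4, b = -2, c = 4, d = -3.
So P(s) = -4s³ - 2s² + 4s - 3.
Then P(-6) = 765.

765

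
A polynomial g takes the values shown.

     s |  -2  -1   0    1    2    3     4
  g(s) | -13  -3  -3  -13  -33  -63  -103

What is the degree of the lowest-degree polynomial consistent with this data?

Forward differences of the values at s = -2, -1, 0, 1, 2, 3, 4:
  g  : -13  -3  -3  -13  -33  -63  -103
  Δ  : 10  0  -10  -20  -30  -40
  Δ^2: -10  -10  -10  -10  -10
  Δ^3: 0  0  0  0
  Δ^4: 0  0  0
  Δ^5: 0  0
  Δ^6: 0
The second differences are constant (-10) and nonzero, while all higher differences vanish, so the minimal degree is 2.

2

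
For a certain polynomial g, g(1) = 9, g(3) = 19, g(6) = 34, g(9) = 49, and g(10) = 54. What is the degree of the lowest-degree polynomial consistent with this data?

Divided differences on the nodes 1, 3, 6, 9, 10:
  order 0: 9  19  34  49  54
  order 1: 5  5  5  5
  order 2: 0  0  0
  order 3: 0  0
  order 4: 0
The order-1 divided differences are all 5 (nonzero) and every higher order vanishes, so the data lies on a polynomial of degree exactly 1.

1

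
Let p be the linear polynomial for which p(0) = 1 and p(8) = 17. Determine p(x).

Using the Lagrange interpolation formula with nodes 0, 8:
  L_0(x) = (x - 8) / -8
  L_1(x) = x / 8
Then p(x) = 1·L_0(x) + 17·L_1(x).
Expanding and collecting terms gives p(x) = 2x + 1.
Check: p(0) = 1. ✓

p(x) = 2x + 1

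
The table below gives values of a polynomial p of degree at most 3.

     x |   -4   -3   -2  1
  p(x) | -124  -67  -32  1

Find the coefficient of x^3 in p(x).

1

Write p(x) = ax^3 + bx^2 + cx + d. Substituting each data point gives a linear system:
  -64a + 16b - 4c + d = -124
  -27a + 9b - 3c + d = -67
  -8a + 4b - 2c + d = -32
  a + b + c + d = 1
Solving the system yields a = 1, b = -2, c = 6, d = -4.
So p(x) = x^3 - 2x^2 + 6x - 4.
The leading coefficient is 1.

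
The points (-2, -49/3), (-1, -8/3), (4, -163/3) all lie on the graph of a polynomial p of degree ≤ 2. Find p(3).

-28

Write p(s) = as^2 + bs + c. Substituting each data point gives a linear system:
  4a - 2b + c = -49/3
  a - b + c = -8/3
  16a + 4b + c = -163/3
Solving the system yields a = -4, b = 5/3, c = 3.
So p(s) = -4s^2 + (5/3)s + 3.
Then p(3) = -28.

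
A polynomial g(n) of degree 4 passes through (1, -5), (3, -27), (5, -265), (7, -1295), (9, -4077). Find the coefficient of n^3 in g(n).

4

Write g(n) = an^4 + bn^3 + cn^2 + dn + e. Substituting each data point gives a linear system:
  a + b + c + d + e = -5
  81a + 27b + 9c + 3d + e = -27
  625a + 125b + 25c + 5d + e = -265
  2401a + 343b + 49c + 7d + e = -1295
  6561a + 729b + 81c + 9d + e = -4077
Solving the system yields a = -1, b = 4, c = -5, d = -3, e = 0.
So g(n) = -n^4 + 4n^3 - 5n^2 - 3n.
The coefficient of n^3 is 4.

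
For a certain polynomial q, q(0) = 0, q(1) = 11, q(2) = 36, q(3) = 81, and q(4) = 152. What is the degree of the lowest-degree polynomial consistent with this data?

3

Forward differences of the values at s = 0, 1, 2, 3, 4:
  q  : 0  11  36  81  152
  Δ  : 11  25  45  71
  Δ^2: 14  20  26
  Δ^3: 6  6
  Δ^4: 0
The third differences are constant (6) and nonzero, while all higher differences vanish, so the minimal degree is 3.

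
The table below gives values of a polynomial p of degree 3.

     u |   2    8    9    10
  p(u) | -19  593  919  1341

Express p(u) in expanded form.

Write p(u) = au^3 + bu^2 + cu + d. Substituting each data point gives a linear system:
  8a + 4b + 2c + d = -19
  512a + 64b + 8c + d = 593
  729a + 81b + 9c + d = 919
  1000a + 100b + 10c + d = 1341
Solving the system yields a = 2, b = -6, c = -6, d = 1.
So p(u) = 2u^3 - 6u^2 - 6u + 1.
Check: p(10) = 1341. ✓

p(u) = 2u^3 - 6u^2 - 6u + 1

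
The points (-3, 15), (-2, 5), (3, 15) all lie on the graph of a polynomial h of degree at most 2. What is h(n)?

h(n) = 2n^2 - 3

Write h(n) = an^2 + bn + c. Substituting each data point gives a linear system:
  9a - 3b + c = 15
  4a - 2b + c = 5
  9a + 3b + c = 15
Solving the system yields a = 2, b = 0, c = -3.
So h(n) = 2n^2 - 3.
Check: h(-3) = 15. ✓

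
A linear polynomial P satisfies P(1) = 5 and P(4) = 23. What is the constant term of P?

-1

Write P(u) = au + b. Substituting each data point gives a linear system:
  a + b = 5
  4a + b = 23
Solving the system yields a = 6, b = -1.
So P(u) = 6u - 1.
The constant term is -1.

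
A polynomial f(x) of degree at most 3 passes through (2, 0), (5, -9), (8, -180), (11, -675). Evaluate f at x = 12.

-940

Forward differences of the values at x = 2, 5, 8, 11:
  f  : 0  -9  -180  -675
  Δ  : -9  -171  -495
  Δ^2: -162  -324
  Δ^3: -162
The third differences are constant, confirming degree 3.
Interpolating (Newton forward form) and evaluating at x = 12 gives f(12) = -940.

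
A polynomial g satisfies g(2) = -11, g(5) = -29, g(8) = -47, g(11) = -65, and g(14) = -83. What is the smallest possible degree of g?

1

Forward differences of the values at t = 2, 5, 8, 11, 14:
  g  : -11  -29  -47  -65  -83
  Δ  : -18  -18  -18  -18
  Δ^2: 0  0  0
  Δ^3: 0  0
  Δ^4: 0
The first differences are constant (-18) and nonzero, while all higher differences vanish, so the minimal degree is 1.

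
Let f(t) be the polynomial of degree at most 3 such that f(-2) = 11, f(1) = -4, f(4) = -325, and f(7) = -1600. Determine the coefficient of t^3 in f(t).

Write f(t) = at^3 + bt^2 + ct + d. Substituting each data point gives a linear system:
  -8a + 4b - 2c + d = 11
  a + b + c + d = -4
  64a + 16b + 4c + d = -325
  343a + 49b + 7c + d = -1600
Solving the system yields a = -4, b = -5, c = 2, d = 3.
So f(t) = -4t^3 - 5t^2 + 2t + 3.
The leading coefficient is -4.

-4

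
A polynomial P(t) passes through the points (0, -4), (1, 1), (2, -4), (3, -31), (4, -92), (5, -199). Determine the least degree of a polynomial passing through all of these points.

Forward differences of the values at t = 0, 1, 2, 3, 4, 5:
  P  : -4  1  -4  -31  -92  -199
  Δ  : 5  -5  -27  -61  -107
  Δ^2: -10  -22  -34  -46
  Δ^3: -12  -12  -12
  Δ^4: 0  0
  Δ^5: 0
The third differences are constant (-12) and nonzero, while all higher differences vanish, so the minimal degree is 3.

3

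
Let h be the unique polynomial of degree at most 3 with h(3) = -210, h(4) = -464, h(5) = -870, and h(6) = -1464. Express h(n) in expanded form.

h(n) = -6n^3 - 4n^2 - 4n

Using the Lagrange interpolation formula with nodes 3, 4, 5, 6:
  L_0(n) = (n - 4)(n - 5)(n - 6) / -6
  L_1(n) = (n - 3)(n - 5)(n - 6) / 2
  L_2(n) = (n - 3)(n - 4)(n - 6) / -2
  L_3(n) = (n - 3)(n - 4)(n - 5) / 6
Then h(n) = -210·L_0(n) - 464·L_1(n) - 870·L_2(n) - 1464·L_3(n).
Expanding and collecting terms gives h(n) = -6n³ - 4n² - 4n.
Check: h(3) = -210. ✓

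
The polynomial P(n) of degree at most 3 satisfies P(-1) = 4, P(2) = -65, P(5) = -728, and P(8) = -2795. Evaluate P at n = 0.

-3

Forward differences of the values at n = -1, 2, 5, 8:
  P  : 4  -65  -728  -2795
  Δ  : -69  -663  -2067
  Δ^2: -594  -1404
  Δ^3: -810
The third differences are constant, confirming degree 3.
Interpolating (Newton forward form) and evaluating at n = 0 gives P(0) = -3.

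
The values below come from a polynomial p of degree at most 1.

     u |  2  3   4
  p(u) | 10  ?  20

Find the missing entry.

15

The 2 known points determine the degree-1 polynomial uniquely.
Write p(u) = au + b. Substituting each data point gives a linear system:
  2a + b = 10
  4a + b = 20
Solving the system yields a = 5, b = 0.
So p(u) = 5u.
Then p(3) = 15.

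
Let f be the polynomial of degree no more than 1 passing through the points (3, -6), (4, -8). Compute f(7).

Using the Lagrange interpolation formula with nodes 3, 4:
  L_0(n) = (n - 4) / -1
  L_1(n) = (n - 3) / 1
Then f(n) = -6·L_0(n) - 8·L_1(n).
Expanding and collecting terms gives f(n) = -2n.
Evaluating at n = 7: f(7) = -14.

-14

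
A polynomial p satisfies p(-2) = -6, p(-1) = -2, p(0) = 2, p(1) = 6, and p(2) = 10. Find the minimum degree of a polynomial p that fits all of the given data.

1

Forward differences of the values at x = -2, -1, 0, 1, 2:
  p  : -6  -2  2  6  10
  Δ  : 4  4  4  4
  Δ^2: 0  0  0
  Δ^3: 0  0
  Δ^4: 0
The first differences are constant (4) and nonzero, while all higher differences vanish, so the minimal degree is 1.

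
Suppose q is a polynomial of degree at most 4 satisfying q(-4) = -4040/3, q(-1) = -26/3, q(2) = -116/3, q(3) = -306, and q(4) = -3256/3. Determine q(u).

q(u) = -5u^4 + (5/3)u^3 + 4u^2 + 6u

Write q(u) = au^4 + bu^3 + cu^2 + du + e. Substituting each data point gives a linear system:
  256a - 64b + 16c - 4d + e = -4040/3
  a - b + c - d + e = -26/3
  16a + 8b + 4c + 2d + e = -116/3
  81a + 27b + 9c + 3d + e = -306
  256a + 64b + 16c + 4d + e = -3256/3
Solving the system yields a = -5, b = 5/3, c = 4, d = 6, e = 0.
So q(u) = -5u⁴ + (5/3)u³ + 4u² + 6u.
Check: q(4) = -3256/3. ✓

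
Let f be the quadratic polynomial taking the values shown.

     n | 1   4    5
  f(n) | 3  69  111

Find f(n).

f(n) = 5n^2 - 3n + 1

Write f(n) = an^2 + bn + c. Substituting each data point gives a linear system:
  a + b + c = 3
  16a + 4b + c = 69
  25a + 5b + c = 111
Solving the system yields a = 5, b = -3, c = 1.
So f(n) = 5n² - 3n + 1.
Check: f(5) = 111. ✓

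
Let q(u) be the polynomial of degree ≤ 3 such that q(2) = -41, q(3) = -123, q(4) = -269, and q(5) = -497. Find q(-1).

Forward differences of the values at u = 2, 3, 4, 5:
  q  : -41  -123  -269  -497
  Δ  : -82  -146  -228
  Δ^2: -64  -82
  Δ^3: -18
The third differences are constant, confirming degree 3.
Interpolating (Newton forward form) and evaluating at u = -1 gives q(-1) = 1.

1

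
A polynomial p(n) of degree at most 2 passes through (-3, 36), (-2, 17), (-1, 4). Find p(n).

p(n) = 3n^2 - 4n - 3

Write p(n) = an^2 + bn + c. Substituting each data point gives a linear system:
  9a - 3b + c = 36
  4a - 2b + c = 17
  a - b + c = 4
Solving the system yields a = 3, b = -4, c = -3.
So p(n) = 3n^2 - 4n - 3.
Check: p(-2) = 17. ✓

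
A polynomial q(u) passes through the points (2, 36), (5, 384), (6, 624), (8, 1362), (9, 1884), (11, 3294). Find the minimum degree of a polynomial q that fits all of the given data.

3

Divided differences on the nodes 2, 5, 6, 8, 9, 11:
  order 0: 36  384  624  1362  1884  3294
  order 1: 116  240  369  522  705
  order 2: 31  43  51  61
  order 3: 2  2  2
  order 4: 0  0
  order 5: 0
The order-3 divided differences are all 2 (nonzero) and every higher order vanishes, so the data lies on a polynomial of degree exactly 3.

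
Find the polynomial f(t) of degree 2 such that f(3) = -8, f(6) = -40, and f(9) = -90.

f(t) = -t^2 - (5/3)t + 6

Using the Lagrange interpolation formula with nodes 3, 6, 9:
  L_0(t) = (t - 6)(t - 9) / 18
  L_1(t) = (t - 3)(t - 9) / -9
  L_2(t) = (t - 3)(t - 6) / 18
Then f(t) = -8·L_0(t) - 40·L_1(t) - 90·L_2(t).
Expanding and collecting terms gives f(t) = -t² - (5/3)t + 6.
Check: f(9) = -90. ✓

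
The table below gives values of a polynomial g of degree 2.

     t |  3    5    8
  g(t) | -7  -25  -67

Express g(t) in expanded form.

g(t) = -t^2 - t + 5

Using the Lagrange interpolation formula with nodes 3, 5, 8:
  L_0(t) = (t - 5)(t - 8) / 10
  L_1(t) = (t - 3)(t - 8) / -6
  L_2(t) = (t - 3)(t - 5) / 15
Then g(t) = -7·L_0(t) - 25·L_1(t) - 67·L_2(t).
Expanding and collecting terms gives g(t) = -t^2 - t + 5.
Check: g(8) = -67. ✓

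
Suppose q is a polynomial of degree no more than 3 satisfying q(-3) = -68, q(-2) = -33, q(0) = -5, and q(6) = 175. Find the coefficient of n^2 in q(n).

-2

Write q(n) = an^3 + bn^2 + cn + d. Substituting each data point gives a linear system:
  -27a + 9b - 3c + d = -68
  -8a + 4b - 2c + d = -33
  d = -5
  216a + 36b + 6c + d = 175
Solving the system yields a = 1, b = -2, c = 6, d = -5.
So q(n) = n^3 - 2n^2 + 6n - 5.
The coefficient of n^2 is -2.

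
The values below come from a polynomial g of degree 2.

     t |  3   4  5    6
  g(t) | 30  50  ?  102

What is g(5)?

The 3 known points determine the degree-2 polynomial uniquely.
Write g(t) = at^2 + bt + c. Substituting each data point gives a linear system:
  9a + 3b + c = 30
  16a + 4b + c = 50
  36a + 6b + c = 102
Solving the system yields a = 2, b = 6, c = -6.
So g(t) = 2t^2 + 6t - 6.
Then g(5) = 74.

74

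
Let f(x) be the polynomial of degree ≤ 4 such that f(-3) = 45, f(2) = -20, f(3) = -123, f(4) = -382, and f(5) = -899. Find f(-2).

32

Using the Lagrange interpolation formula with nodes -3, 2, 3, 4, 5:
  L_0(x) = (x - 2)(x - 3)(x - 4)(x - 5) / 1680
  L_1(x) = (x + 3)(x - 3)(x - 4)(x - 5) / -30
  L_2(x) = (x + 3)(x - 2)(x - 4)(x - 5) / 12
  L_3(x) = (x + 3)(x - 2)(x - 3)(x - 5) / -14
  L_4(x) = (x + 3)(x - 2)(x - 3)(x - 4) / 48
Then f(x) = 45·L_0(x) - 20·L_1(x) - 123·L_2(x) - 382·L_3(x) - 899·L_4(x).
Expanding and collecting terms gives f(x) = -x⁴ - 3x³ + 4x² - x + 6.
Evaluating at x = -2: f(-2) = 32.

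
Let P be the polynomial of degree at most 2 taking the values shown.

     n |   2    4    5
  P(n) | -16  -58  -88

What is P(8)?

-214

Write P(n) = an^2 + bn + c. Substituting each data point gives a linear system:
  4a + 2b + c = -16
  16a + 4b + c = -58
  25a + 5b + c = -88
Solving the system yields a = -3, b = -3, c = 2.
So P(n) = -3n² - 3n + 2.
Then P(8) = -214.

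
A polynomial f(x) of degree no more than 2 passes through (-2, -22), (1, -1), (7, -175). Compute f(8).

-232

Write f(x) = ax^2 + bx + c. Substituting each data point gives a linear system:
  4a - 2b + c = -22
  a + b + c = -1
  49a + 7b + c = -175
Solving the system yields a = -4, b = 3, c = 0.
So f(x) = -4x² + 3x.
Then f(8) = -232.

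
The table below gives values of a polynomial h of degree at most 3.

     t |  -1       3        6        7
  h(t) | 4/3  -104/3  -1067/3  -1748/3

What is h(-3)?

202/3

Write h(t) = at^3 + bt^2 + ct + d. Substituting each data point gives a linear system:
  -a + b - c + d = 4/3
  27a + 9b + 3c + d = -104/3
  216a + 36b + 6c + d = -1067/3
  343a + 49b + 7c + d = -1748/3
Solving the system yields a = -2, b = 2, c = 1, d = -5/3.
So h(t) = -2t^3 + 2t^2 + t - 5/3.
Then h(-3) = 202/3.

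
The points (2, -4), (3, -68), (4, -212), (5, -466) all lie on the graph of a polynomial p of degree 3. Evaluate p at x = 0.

4

Using the Lagrange interpolation formula with nodes 2, 3, 4, 5:
  L_0(x) = (x - 3)(x - 4)(x - 5) / -6
  L_1(x) = (x - 2)(x - 4)(x - 5) / 2
  L_2(x) = (x - 2)(x - 3)(x - 5) / -2
  L_3(x) = (x - 2)(x - 3)(x - 4) / 6
Then p(x) = -4·L_0(x) - 68·L_1(x) - 212·L_2(x) - 466·L_3(x).
Expanding and collecting terms gives p(x) = -5x^3 + 5x^2 + 6x + 4.
Evaluating at x = 0: p(0) = 4.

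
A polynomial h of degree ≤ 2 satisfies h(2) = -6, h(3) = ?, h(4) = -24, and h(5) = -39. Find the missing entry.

-13

On equispaced nodes a degree-2 polynomial has vanishing third forward difference, so
  - h(2) + 3·h(3) - 3·h(4) + h(5) = 0.
Substituting the known values and solving for h(3):
  3·h(3) = -39
  h(3) = -13.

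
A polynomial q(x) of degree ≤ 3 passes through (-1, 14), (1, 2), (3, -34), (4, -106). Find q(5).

-238

Using the Lagrange interpolation formula with nodes -1, 1, 3, 4:
  L_0(x) = (x - 1)(x - 3)(x - 4) / -40
  L_1(x) = (x + 1)(x - 3)(x - 4) / 12
  L_2(x) = (x + 1)(x - 1)(x - 4) / -8
  L_3(x) = (x + 1)(x - 1)(x - 3) / 15
Then q(x) = 14·L_0(x) + 2·L_1(x) - 34·L_2(x) - 106·L_3(x).
Expanding and collecting terms gives q(x) = -3x^3 + 6x^2 - 3x + 2.
Evaluating at x = 5: q(5) = -238.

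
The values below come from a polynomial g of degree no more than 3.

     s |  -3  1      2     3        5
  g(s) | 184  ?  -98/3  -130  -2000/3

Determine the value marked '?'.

-4/3

The 4 known points determine the degree-3 polynomial uniquely.
Write g(s) = as^3 + bs^2 + cs + d. Substituting each data point gives a linear system:
  -27a + 9b - 3c + d = 184
  8a + 4b + 2c + d = -98/3
  27a + 9b + 3c + d = -130
  125a + 25b + 5c + d = -2000/3
Solving the system yields a = -6, b = 3, c = 5/3, d = 0.
So g(s) = -6s³ + 3s² + (5/3)s.
Then g(1) = -4/3.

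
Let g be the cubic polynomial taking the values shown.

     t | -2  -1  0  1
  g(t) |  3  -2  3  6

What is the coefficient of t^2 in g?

-1

Write g(t) = at^3 + bt^2 + ct + d. Substituting each data point gives a linear system:
  -8a + 4b - 2c + d = 3
  -a + b - c + d = -2
  d = 3
  a + b + c + d = 6
Solving the system yields a = -2, b = -1, c = 6, d = 3.
So g(t) = -2t^3 - t^2 + 6t + 3.
The coefficient of t^2 is -1.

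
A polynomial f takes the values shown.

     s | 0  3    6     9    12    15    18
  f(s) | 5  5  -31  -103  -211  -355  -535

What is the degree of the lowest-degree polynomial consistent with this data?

2

Forward differences of the values at s = 0, 3, 6, 9, 12, 15, 18:
  f  : 5  5  -31  -103  -211  -355  -535
  Δ  : 0  -36  -72  -108  -144  -180
  Δ^2: -36  -36  -36  -36  -36
  Δ^3: 0  0  0  0
  Δ^4: 0  0  0
  Δ^5: 0  0
  Δ^6: 0
The second differences are constant (-36) and nonzero, while all higher differences vanish, so the minimal degree is 2.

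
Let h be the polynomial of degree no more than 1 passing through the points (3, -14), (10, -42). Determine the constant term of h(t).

-2

Write h(t) = at + b. Substituting each data point gives a linear system:
  3a + b = -14
  10a + b = -42
Solving the system yields a = -4, b = -2.
So h(t) = -4t - 2.
The constant term is -2.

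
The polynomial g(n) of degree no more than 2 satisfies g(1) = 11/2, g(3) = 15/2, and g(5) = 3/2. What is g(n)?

Write g(n) = an^2 + bn + c. Substituting each data point gives a linear system:
  a + b + c = 11/2
  9a + 3b + c = 15/2
  25a + 5b + c = 3/2
Solving the system yields a = -1, b = 5, c = 3/2.
So g(n) = -n² + 5n + 3/2.
Check: g(3) = 15/2. ✓

g(n) = -n^2 + 5n + 3/2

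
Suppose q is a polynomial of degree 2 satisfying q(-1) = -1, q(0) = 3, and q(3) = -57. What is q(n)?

q(n) = -6n^2 - 2n + 3

Write q(n) = an^2 + bn + c. Substituting each data point gives a linear system:
  a - b + c = -1
  c = 3
  9a + 3b + c = -57
Solving the system yields a = -6, b = -2, c = 3.
So q(n) = -6n² - 2n + 3.
Check: q(0) = 3. ✓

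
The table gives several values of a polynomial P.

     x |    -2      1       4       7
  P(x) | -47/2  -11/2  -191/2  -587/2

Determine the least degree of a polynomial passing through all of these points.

2

Forward differences of the values at x = -2, 1, 4, 7:
  P  : -47/2  -11/2  -191/2  -587/2
  Δ  : 18  -90  -198
  Δ^2: -108  -108
  Δ^3: 0
The second differences are constant (-108) and nonzero, while all higher differences vanish, so the minimal degree is 2.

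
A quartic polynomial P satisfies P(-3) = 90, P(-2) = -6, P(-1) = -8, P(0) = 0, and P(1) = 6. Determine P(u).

Write P(u) = au^4 + bu^3 + cu^2 + du + e. Substituting each data point gives a linear system:
  81a - 27b + 9c - 3d + e = 90
  16a - 8b + 4c - 2d + e = -6
  a - b + c - d + e = -8
  e = 0
  a + b + c + d + e = 6
Solving the system yields a = 3, b = 4, c = -4, d = 3, e = 0.
So P(u) = 3u^4 + 4u^3 - 4u^2 + 3u.
Check: P(-2) = -6. ✓

P(u) = 3u^4 + 4u^3 - 4u^2 + 3u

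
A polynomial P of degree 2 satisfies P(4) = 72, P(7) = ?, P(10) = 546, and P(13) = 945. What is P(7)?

255

On equispaced nodes a degree-2 polynomial has vanishing third forward difference, so
  - P(4) + 3·P(7) - 3·P(10) + P(13) = 0.
Substituting the known values and solving for P(7):
  3·P(7) = 765
  P(7) = 255.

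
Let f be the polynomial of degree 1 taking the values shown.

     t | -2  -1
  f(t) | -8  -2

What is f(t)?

f(t) = 6t + 4

Using the Lagrange interpolation formula with nodes -2, -1:
  L_0(t) = (t + 1) / -1
  L_1(t) = (t + 2) / 1
Then f(t) = -8·L_0(t) - 2·L_1(t).
Expanding and collecting terms gives f(t) = 6t + 4.
Check: f(-1) = -2. ✓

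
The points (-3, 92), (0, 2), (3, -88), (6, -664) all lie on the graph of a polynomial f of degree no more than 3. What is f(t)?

Using the Lagrange interpolation formula with nodes -3, 0, 3, 6:
  L_0(t) = t(t - 3)(t - 6) / -162
  L_1(t) = (t + 3)(t - 3)(t - 6) / 54
  L_2(t) = (t + 3)t(t - 6) / -54
  L_3(t) = (t + 3)t(t - 3) / 162
Then f(t) = 92·L_0(t) + 2·L_1(t) - 88·L_2(t) - 664·L_3(t).
Expanding and collecting terms gives f(t) = -3t³ - 3t + 2.
Check: f(3) = -88. ✓

f(t) = -3t^3 - 3t + 2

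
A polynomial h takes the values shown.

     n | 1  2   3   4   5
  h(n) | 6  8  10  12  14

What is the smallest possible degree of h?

Forward differences of the values at n = 1, 2, 3, 4, 5:
  h  : 6  8  10  12  14
  Δ  : 2  2  2  2
  Δ^2: 0  0  0
  Δ^3: 0  0
  Δ^4: 0
The first differences are constant (2) and nonzero, while all higher differences vanish, so the minimal degree is 1.

1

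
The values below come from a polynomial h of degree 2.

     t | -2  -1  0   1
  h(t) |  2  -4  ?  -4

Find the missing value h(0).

-6

The 3 known points determine the degree-2 polynomial uniquely.
Write h(t) = at^2 + bt + c. Substituting each data point gives a linear system:
  4a - 2b + c = 2
  a - b + c = -4
  a + b + c = -4
Solving the system yields a = 2, b = 0, c = -6.
So h(t) = 2t^2 - 6.
Then h(0) = -6.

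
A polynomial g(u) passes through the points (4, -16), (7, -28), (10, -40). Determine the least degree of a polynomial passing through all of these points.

Forward differences of the values at u = 4, 7, 10:
  g  : -16  -28  -40
  Δ  : -12  -12
  Δ^2: 0
The first differences are constant (-12) and nonzero, while all higher differences vanish, so the minimal degree is 1.

1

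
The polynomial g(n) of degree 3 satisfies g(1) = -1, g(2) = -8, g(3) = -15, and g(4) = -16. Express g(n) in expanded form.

Using the Lagrange interpolation formula with nodes 1, 2, 3, 4:
  L_0(n) = (n - 2)(n - 3)(n - 4) / -6
  L_1(n) = (n - 1)(n - 3)(n - 4) / 2
  L_2(n) = (n - 1)(n - 2)(n - 4) / -2
  L_3(n) = (n - 1)(n - 2)(n - 3) / 6
Then g(n) = -1·L_0(n) - 8·L_1(n) - 15·L_2(n) - 16·L_3(n).
Expanding and collecting terms gives g(n) = n^3 - 6n^2 + 4n.
Check: g(4) = -16. ✓

g(n) = n^3 - 6n^2 + 4n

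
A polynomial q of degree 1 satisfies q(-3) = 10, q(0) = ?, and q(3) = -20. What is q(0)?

-5

The 2 known points determine the degree-1 polynomial uniquely.
Write q(t) = at + b. Substituting each data point gives a linear system:
  -3a + b = 10
  3a + b = -20
Solving the system yields a = -5, b = -5.
So q(t) = -5t - 5.
Then q(0) = -5.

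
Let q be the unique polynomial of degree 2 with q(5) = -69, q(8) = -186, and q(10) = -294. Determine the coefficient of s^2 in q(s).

Write q(s) = as^2 + bs + c. Substituting each data point gives a linear system:
  25a + 5b + c = -69
  64a + 8b + c = -186
  100a + 10b + c = -294
Solving the system yields a = -3, b = 0, c = 6.
So q(s) = -3s² + 6.
The leading coefficient is -3.

-3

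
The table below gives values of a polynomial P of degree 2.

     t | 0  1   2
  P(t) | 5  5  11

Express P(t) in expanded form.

P(t) = 3t^2 - 3t + 5

Using the Lagrange interpolation formula with nodes 0, 1, 2:
  L_0(t) = (t - 1)(t - 2) / 2
  L_1(t) = t(t - 2) / -1
  L_2(t) = t(t - 1) / 2
Then P(t) = 5·L_0(t) + 5·L_1(t) + 11·L_2(t).
Expanding and collecting terms gives P(t) = 3t^2 - 3t + 5.
Check: P(0) = 5. ✓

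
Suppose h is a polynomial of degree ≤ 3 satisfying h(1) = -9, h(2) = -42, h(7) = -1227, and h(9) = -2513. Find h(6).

-794

Write h(u) = au^3 + bu^2 + cu + d. Substituting each data point gives a linear system:
  a + b + c + d = -9
  8a + 4b + 2c + d = -42
  343a + 49b + 7c + d = -1227
  729a + 81b + 9c + d = -2513
Solving the system yields a = -3, b = -4, c = 0, d = -2.
So h(u) = -3u³ - 4u² - 2.
Then h(6) = -794.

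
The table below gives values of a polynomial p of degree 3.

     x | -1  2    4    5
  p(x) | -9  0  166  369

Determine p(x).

Write p(x) = ax^3 + bx^2 + cx + d. Substituting each data point gives a linear system:
  -a + b - c + d = -9
  8a + 4b + 2c + d = 0
  64a + 16b + 4c + d = 166
  125a + 25b + 5c + d = 369
Solving the system yields a = 4, b = -4, c = -5, d = -6.
So p(x) = 4x^3 - 4x^2 - 5x - 6.
Check: p(2) = 0. ✓

p(x) = 4x^3 - 4x^2 - 5x - 6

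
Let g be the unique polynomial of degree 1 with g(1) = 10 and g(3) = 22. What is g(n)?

g(n) = 6n + 4

Write g(n) = an + b. Substituting each data point gives a linear system:
  a + b = 10
  3a + b = 22
Solving the system yields a = 6, b = 4.
So g(n) = 6n + 4.
Check: g(3) = 22. ✓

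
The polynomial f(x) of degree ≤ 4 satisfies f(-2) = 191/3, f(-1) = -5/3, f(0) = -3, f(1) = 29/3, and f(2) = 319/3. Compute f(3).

477

Using the Lagrange interpolation formula with nodes -2, -1, 0, 1, 2:
  L_0(x) = (x + 1)x(x - 1)(x - 2) / 24
  L_1(x) = (x + 2)x(x - 1)(x - 2) / -6
  L_2(x) = (x + 2)(x + 1)(x - 1)(x - 2) / 4
  L_3(x) = (x + 2)(x + 1)x(x - 2) / -6
  L_4(x) = (x + 2)(x + 1)x(x - 1) / 24
Then f(x) = 191/3·L_0(x) - 5/3·L_1(x) - 3·L_2(x) + 29/3·L_3(x) + 319/3·L_4(x).
Expanding and collecting terms gives f(x) = 5x^4 + (5/3)x^3 + 2x^2 + 4x - 3.
Evaluating at x = 3: f(3) = 477.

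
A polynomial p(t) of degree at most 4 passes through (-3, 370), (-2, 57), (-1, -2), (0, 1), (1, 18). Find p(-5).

3246

Write p(t) = at^4 + bt^3 + ct^2 + dt + e. Substituting each data point gives a linear system:
  81a - 27b + 9c - 3d + e = 370
  16a - 8b + 4c - 2d + e = 57
  a - b + c - d + e = -2
  e = 1
  a + b + c + d + e = 18
Solving the system yields a = 6, b = 4, c = 1, d = 6, e = 1.
So p(t) = 6t^4 + 4t^3 + t^2 + 6t + 1.
Then p(-5) = 3246.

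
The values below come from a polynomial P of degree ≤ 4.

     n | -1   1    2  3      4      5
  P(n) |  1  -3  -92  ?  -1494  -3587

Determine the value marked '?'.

The 5 known points determine the degree-4 polynomial uniquely.
Write P(n) = an^4 + bn^3 + cn^2 + dn + e. Substituting each data point gives a linear system:
  a - b + c - d + e = 1
  a + b + c + d + e = -3
  16a + 8b + 4c + 2d + e = -92
  256a + 64b + 16c + 4d + e = -1494
  625a + 125b + 25c + 5d + e = -3587
Solving the system yields a = -5, b = -5, c = 6, d = 3, e = -2.
So P(n) = -5n⁴ - 5n³ + 6n² + 3n - 2.
Then P(3) = -479.

-479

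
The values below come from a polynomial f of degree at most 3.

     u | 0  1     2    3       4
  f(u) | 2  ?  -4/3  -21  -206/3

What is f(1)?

7/3

On equispaced nodes a degree-3 polynomial has vanishing fourth forward difference, so
  f(0) - 4·f(1) + 6·f(2) - 4·f(3) + f(4) = 0.
Substituting the known values and solving for f(1):
  -4·f(1) = -28/3
  f(1) = 7/3.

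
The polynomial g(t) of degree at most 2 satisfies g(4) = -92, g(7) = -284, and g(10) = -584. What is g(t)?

g(t) = -6t^2 + 2t - 4

Using the Lagrange interpolation formula with nodes 4, 7, 10:
  L_0(t) = (t - 7)(t - 10) / 18
  L_1(t) = (t - 4)(t - 10) / -9
  L_2(t) = (t - 4)(t - 7) / 18
Then g(t) = -92·L_0(t) - 284·L_1(t) - 584·L_2(t).
Expanding and collecting terms gives g(t) = -6t^2 + 2t - 4.
Check: g(4) = -92. ✓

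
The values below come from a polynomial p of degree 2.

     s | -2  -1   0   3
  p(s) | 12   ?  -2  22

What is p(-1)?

The 3 known points determine the degree-2 polynomial uniquely.
Write p(s) = as^2 + bs + c. Substituting each data point gives a linear system:
  4a - 2b + c = 12
  c = -2
  9a + 3b + c = 22
Solving the system yields a = 3, b = -1, c = -2.
So p(s) = 3s² - s - 2.
Then p(-1) = 2.

2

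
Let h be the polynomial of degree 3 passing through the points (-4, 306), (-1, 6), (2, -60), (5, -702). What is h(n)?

Write h(n) = an^3 + bn^2 + cn + d. Substituting each data point gives a linear system:
  -64a + 16b - 4c + d = 306
  -a + b - c + d = 6
  8a + 4b + 2c + d = -60
  125a + 25b + 5c + d = -702
Solving the system yields a = -5, b = -2, c = -5, d = -2.
So h(n) = -5n^3 - 2n^2 - 5n - 2.
Check: h(5) = -702. ✓

h(n) = -5n^3 - 2n^2 - 5n - 2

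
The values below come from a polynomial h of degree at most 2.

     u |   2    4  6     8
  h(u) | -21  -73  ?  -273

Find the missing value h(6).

The 3 known points determine the degree-2 polynomial uniquely.
Write h(u) = au^2 + bu + c. Substituting each data point gives a linear system:
  4a + 2b + c = -21
  16a + 4b + c = -73
  64a + 8b + c = -273
Solving the system yields a = -4, b = -2, c = -1.
So h(u) = -4u^2 - 2u - 1.
Then h(6) = -157.

-157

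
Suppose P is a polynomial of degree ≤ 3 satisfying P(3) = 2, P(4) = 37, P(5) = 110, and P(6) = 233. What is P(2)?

Write P(x) = ax^3 + bx^2 + cx + d. Substituting each data point gives a linear system:
  27a + 9b + 3c + d = 2
  64a + 16b + 4c + d = 37
  125a + 25b + 5c + d = 110
  216a + 36b + 6c + d = 233
Solving the system yields a = 2, b = -5, c = -4, d = 5.
So P(x) = 2x³ - 5x² - 4x + 5.
Then P(2) = -7.

-7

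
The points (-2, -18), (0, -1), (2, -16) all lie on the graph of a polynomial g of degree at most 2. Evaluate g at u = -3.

Forward differences of the values at u = -2, 0, 2:
  g  : -18  -1  -16
  Δ  : 17  -15
  Δ^2: -32
The second differences are constant, confirming degree 2.
Interpolating (Newton forward form) and evaluating at u = -3 gives g(-3) = -77/2.

-77/2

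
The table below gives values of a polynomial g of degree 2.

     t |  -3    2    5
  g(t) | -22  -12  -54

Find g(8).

Write g(t) = at^2 + bt + c. Substituting each data point gives a linear system:
  9a - 3b + c = -22
  4a + 2b + c = -12
  25a + 5b + c = -54
Solving the system yields a = -2, b = 0, c = -4.
So g(t) = -2t^2 - 4.
Then g(8) = -132.

-132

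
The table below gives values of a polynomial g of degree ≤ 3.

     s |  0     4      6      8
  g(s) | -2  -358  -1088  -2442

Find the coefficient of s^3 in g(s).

-4

Write g(s) = as^3 + bs^2 + cs + d. Substituting each data point gives a linear system:
  d = -2
  64a + 16b + 4c + d = -358
  216a + 36b + 6c + d = -1088
  512a + 64b + 8c + d = -2442
Solving the system yields a = -4, b = -6, c = -1, d = -2.
So g(s) = -4s^3 - 6s^2 - s - 2.
The leading coefficient is -4.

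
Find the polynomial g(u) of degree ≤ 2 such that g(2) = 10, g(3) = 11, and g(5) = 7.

g(u) = -u^2 + 6u + 2

Write g(u) = au^2 + bu + c. Substituting each data point gives a linear system:
  4a + 2b + c = 10
  9a + 3b + c = 11
  25a + 5b + c = 7
Solving the system yields a = -1, b = 6, c = 2.
So g(u) = -u² + 6u + 2.
Check: g(2) = 10. ✓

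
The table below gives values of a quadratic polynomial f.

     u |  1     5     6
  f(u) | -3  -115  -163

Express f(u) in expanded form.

f(u) = -4u^2 - 4u + 5

Using the Lagrange interpolation formula with nodes 1, 5, 6:
  L_0(u) = (u - 5)(u - 6) / 20
  L_1(u) = (u - 1)(u - 6) / -4
  L_2(u) = (u - 1)(u - 5) / 5
Then f(u) = -3·L_0(u) - 115·L_1(u) - 163·L_2(u).
Expanding and collecting terms gives f(u) = -4u^2 - 4u + 5.
Check: f(1) = -3. ✓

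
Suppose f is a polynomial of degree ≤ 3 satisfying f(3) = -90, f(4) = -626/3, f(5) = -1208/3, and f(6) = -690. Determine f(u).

f(u) = -3u^3 - (5/3)u^2 + 4u - 6

Write f(u) = au^3 + bu^2 + cu + d. Substituting each data point gives a linear system:
  27a + 9b + 3c + d = -90
  64a + 16b + 4c + d = -626/3
  125a + 25b + 5c + d = -1208/3
  216a + 36b + 6c + d = -690
Solving the system yields a = -3, b = -5/3, c = 4, d = -6.
So f(u) = -3u³ - (5/3)u² + 4u - 6.
Check: f(6) = -690. ✓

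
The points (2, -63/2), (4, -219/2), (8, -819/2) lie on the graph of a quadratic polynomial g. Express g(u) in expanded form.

Write g(u) = au^2 + bu + c. Substituting each data point gives a linear system:
  4a + 2b + c = -63/2
  16a + 4b + c = -219/2
  64a + 8b + c = -819/2
Solving the system yields a = -6, b = -3, c = -3/2.
So g(u) = -6u² - 3u - 3/2.
Check: g(8) = -819/2. ✓

g(u) = -6u^2 - 3u - 3/2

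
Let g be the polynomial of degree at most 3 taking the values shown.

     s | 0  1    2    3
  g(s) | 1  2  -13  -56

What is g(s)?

Using the Lagrange interpolation formula with nodes 0, 1, 2, 3:
  L_0(s) = (s - 1)(s - 2)(s - 3) / -6
  L_1(s) = s(s - 2)(s - 3) / 2
  L_2(s) = s(s - 1)(s - 3) / -2
  L_3(s) = s(s - 1)(s - 2) / 6
Then g(s) = 1·L_0(s) + 2·L_1(s) - 13·L_2(s) - 56·L_3(s).
Expanding and collecting terms gives g(s) = -2s³ - 2s² + 5s + 1.
Check: g(0) = 1. ✓

g(s) = -2s^3 - 2s^2 + 5s + 1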